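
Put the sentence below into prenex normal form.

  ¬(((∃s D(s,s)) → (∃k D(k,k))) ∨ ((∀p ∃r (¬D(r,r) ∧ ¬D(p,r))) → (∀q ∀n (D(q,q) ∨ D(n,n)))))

Eliminate → and ↔ using ¬ and ∨.
  ¬(¬(∃s D(s,s)) ∨ (∃k D(k,k)) ∨ ¬(∀p ∃r (¬D(r,r) ∧ ¬D(p,r))) ∨ (∀q ∀n (D(q,q) ∨ D(n,n))))
Push ¬ through the quantifiers and connectives to reach negation normal form:
  (∃s D(s,s)) ∧ (∀k ¬D(k,k)) ∧ (∀p ∃r (¬D(r,r) ∧ ¬D(p,r))) ∧ (∃q ∃n (¬D(q,q) ∧ ¬D(n,n)))
All bound variables are already distinct, so no renaming is needed.
Finally move all quantifiers to the prefix:
  ∃s ∀k ∀p ∃r ∃q ∃n (D(s,s) ∧ ¬D(k,k) ∧ ¬D(r,r) ∧ ¬D(p,r) ∧ ¬D(q,q) ∧ ¬D(n,n))

∃s ∀k ∀p ∃r ∃q ∃n (D(s,s) ∧ ¬D(k,k) ∧ ¬D(r,r) ∧ ¬D(p,r) ∧ ¬D(q,q) ∧ ¬D(n,n))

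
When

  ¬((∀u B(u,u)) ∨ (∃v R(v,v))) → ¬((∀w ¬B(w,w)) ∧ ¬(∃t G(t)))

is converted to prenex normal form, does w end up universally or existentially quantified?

Rewrite implications/biconditionals: A → B as ¬A ∨ B.
  ¬¬((∀u B(u,u)) ∨ (∃v R(v,v))) ∨ ¬((∀w ¬B(w,w)) ∧ ¬(∃t G(t)))
Drive negations inward (¬∀x A ≡ ∃x ¬A, ¬∃x A ≡ ∀x ¬A, De Morgan for ∧/∨):
  (∀u B(u,u)) ∨ (∃v R(v,v)) ∨ (∃w B(w,w)) ∨ (∃t G(t))
All bound variables are already distinct, so no renaming is needed.
Pull the quantifiers to the front (each side's bound variable is not free in the other side):
  ∀u ∃v ∃w ∃t (B(u,u) ∨ R(v,v) ∨ B(w,w) ∨ G(t))
The quantifier ∀w sits under an odd number of negations (counting the antecedent side of each →), so it flips to ∃w.

existential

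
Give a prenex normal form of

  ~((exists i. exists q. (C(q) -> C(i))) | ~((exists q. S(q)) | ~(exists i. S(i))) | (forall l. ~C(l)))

forall i. forall q. exists w1. forall p. exists l. (C(q) & ~C(i) & (S(w1) | ~S(p)) & C(l))

Eliminate → and ↔ using ¬ and ∨.
  ~((exists i. exists q. (~C(q) | C(i))) | ~((exists q. S(q)) | ~(exists i. S(i))) | (forall l. ~C(l)))
Move each ¬ inward, flipping quantifiers it crosses:
  (forall i. forall q. (C(q) & ~C(i))) & ((exists q. S(q)) | (forall i. ~S(i))) & (exists l. C(l))
Rename bound variables to avoid capture: q↦w1, i↦p.
  (forall i. forall q. (C(q) & ~C(i))) & ((exists w1. S(w1)) | (forall p. ~S(p))) & (exists l. C(l))
Finally move all quantifiers to the prefix:
  forall i. forall q. exists w1. forall p. exists l. (C(q) & ~C(i) & (S(w1) | ~S(p)) & C(l))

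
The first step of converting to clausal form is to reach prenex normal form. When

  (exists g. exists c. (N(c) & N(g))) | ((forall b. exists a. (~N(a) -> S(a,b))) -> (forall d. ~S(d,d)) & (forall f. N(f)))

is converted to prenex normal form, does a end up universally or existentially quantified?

universal

Eliminate → and ↔ using ¬ and ∨.
  (exists g. exists c. (N(c) & N(g))) | ~(forall b. exists a. (~~N(a) | S(a,b))) | (forall d. ~S(d,d)) & (forall f. N(f))
Drive negations inward (¬∀x A ≡ ∃x ¬A, ¬∃x A ≡ ∀x ¬A, De Morgan for ∧/∨):
  (exists g. exists c. (N(c) & N(g))) | (exists b. forall a. (~N(a) & ~S(a,b))) | (forall d. ~S(d,d)) & (forall f. N(f))
Extract every quantifier outward, since the variables are now distinct and don't occur free across branches:
  exists g. exists c. exists b. forall a. forall d. forall f. (N(c) & N(g) | ~N(a) & ~S(a,b) | ~S(d,d) & N(f))
The quantifier exists a sits under an odd number of negations (counting the antecedent side of each →), so it flips to forall a.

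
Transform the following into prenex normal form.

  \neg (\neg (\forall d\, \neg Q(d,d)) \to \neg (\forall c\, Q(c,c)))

\exists d\, \forall c\, (Q(d,d) \land Q(c,c))

Rewrite implications/biconditionals: A → B as ¬A ∨ B.
  \neg (\neg \neg (\forall d\, \neg Q(d,d)) \lor \neg (\forall c\, Q(c,c)))
Push ¬ through the quantifiers and connectives to reach negation normal form:
  (\exists d\, Q(d,d)) \land (\forall c\, Q(c,c))
All bound variables are already distinct, so no renaming is needed.
Pull the quantifiers to the front (each side's bound variable is not free in the other side):
  \exists d\, \forall c\, (Q(d,d) \land Q(c,c))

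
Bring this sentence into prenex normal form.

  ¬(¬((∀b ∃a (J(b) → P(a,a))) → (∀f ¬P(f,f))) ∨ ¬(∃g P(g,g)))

∃b ∀a ∀f ∃g ((J(b) ∧ ¬P(a,a) ∨ ¬P(f,f)) ∧ P(g,g))

First replace A → B with ¬A ∨ B.
  ¬(¬(¬(∀b ∃a (¬J(b) ∨ P(a,a))) ∨ (∀f ¬P(f,f))) ∨ ¬(∃g P(g,g)))
Push ¬ through the quantifiers and connectives to reach negation normal form:
  ((∃b ∀a (J(b) ∧ ¬P(a,a))) ∨ (∀f ¬P(f,f))) ∧ (∃g P(g,g))
All bound variables are already distinct, so no renaming is needed.
Pull the quantifiers to the front (each side's bound variable is not free in the other side):
  ∃b ∀a ∀f ∃g ((J(b) ∧ ¬P(a,a) ∨ ¬P(f,f)) ∧ P(g,g))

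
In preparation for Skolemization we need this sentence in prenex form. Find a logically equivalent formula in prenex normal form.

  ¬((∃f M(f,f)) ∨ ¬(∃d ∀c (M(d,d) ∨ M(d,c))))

Drive negations inward (¬∀x A ≡ ∃x ¬A, ¬∃x A ≡ ∀x ¬A, De Morgan for ∧/∨):
  (∀f ¬M(f,f)) ∧ (∃d ∀c (M(d,d) ∨ M(d,c)))
All bound variables are already distinct, so no renaming is needed.
Finally move all quantifiers to the prefix:
  ∀f ∃d ∀c (¬M(f,f) ∧ (M(d,d) ∨ M(d,c)))

∀f ∃d ∀c (¬M(f,f) ∧ (M(d,d) ∨ M(d,c)))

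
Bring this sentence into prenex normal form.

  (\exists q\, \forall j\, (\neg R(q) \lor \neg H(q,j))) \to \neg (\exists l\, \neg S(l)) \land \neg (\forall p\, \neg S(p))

Rewrite implications/biconditionals: A → B as ¬A ∨ B.
  \neg (\exists q\, \forall j\, (\neg R(q) \lor \neg H(q,j))) \lor \neg (\exists l\, \neg S(l)) \land \neg (\forall p\, \neg S(p))
Push ¬ through the quantifiers and connectives to reach negation normal form:
  (\forall q\, \exists j\, (R(q) \land H(q,j))) \lor (\forall l\, S(l)) \land (\exists p\, S(p))
All bound variables are already distinct, so no renaming is needed.
Pull the quantifiers to the front (each side's bound variable is not free in the other side):
  \forall q\, \exists j\, \forall l\, \exists p\, (R(q) \land H(q,j) \lor S(l) \land S(p))

\forall q\, \exists j\, \forall l\, \exists p\, (R(q) \land H(q,j) \lor S(l) \land S(p))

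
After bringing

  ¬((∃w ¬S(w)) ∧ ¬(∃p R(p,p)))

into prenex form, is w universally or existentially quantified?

universal

Move each ¬ inward, flipping quantifiers it crosses:
  (∀w S(w)) ∨ (∃p R(p,p))
All bound variables are already distinct, so no renaming is needed.
Extract every quantifier outward, since the variables are now distinct and don't occur free across branches:
  ∀w ∃p (S(w) ∨ R(p,p))
The quantifier ∃w sits under an odd number of negations, so it flips to ∀w.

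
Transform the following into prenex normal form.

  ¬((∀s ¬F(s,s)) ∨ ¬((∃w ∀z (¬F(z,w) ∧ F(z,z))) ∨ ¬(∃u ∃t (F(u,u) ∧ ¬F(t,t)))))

∃s ∃w ∀z ∀u ∀t (F(s,s) ∧ (¬F(z,w) ∧ F(z,z) ∨ ¬F(u,u) ∨ F(t,t)))

Drive negations inward (¬∀x A ≡ ∃x ¬A, ¬∃x A ≡ ∀x ¬A, De Morgan for ∧/∨):
  (∃s F(s,s)) ∧ ((∃w ∀z (¬F(z,w) ∧ F(z,z))) ∨ (∀u ∀t (¬F(u,u) ∨ F(t,t))))
All bound variables are already distinct, so no renaming is needed.
Extract every quantifier outward, since the variables are now distinct and don't occur free across branches:
  ∃s ∃w ∀z ∀u ∀t (F(s,s) ∧ (¬F(z,w) ∧ F(z,z) ∨ ¬F(u,u) ∨ F(t,t)))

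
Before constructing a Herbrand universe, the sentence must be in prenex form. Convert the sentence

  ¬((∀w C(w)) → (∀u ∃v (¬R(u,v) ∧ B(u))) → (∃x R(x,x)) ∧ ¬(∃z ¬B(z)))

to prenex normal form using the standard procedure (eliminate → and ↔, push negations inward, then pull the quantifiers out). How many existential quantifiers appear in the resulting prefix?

Eliminate → and ↔ using ¬ and ∨.
  ¬(¬(∀w C(w)) ∨ ¬(∀u ∃v (¬R(u,v) ∧ B(u))) ∨ (∃x R(x,x)) ∧ ¬(∃z ¬B(z)))
Push ¬ through the quantifiers and connectives to reach negation normal form:
  (∀w C(w)) ∧ (∀u ∃v (¬R(u,v) ∧ B(u))) ∧ ((∀x ¬R(x,x)) ∨ (∃z ¬B(z)))
All bound variables are already distinct, so no renaming is needed.
Finally move all quantifiers to the prefix:
  ∀w ∀u ∃v ∀x ∃z (C(w) ∧ ¬R(u,v) ∧ B(u) ∧ (¬R(x,x) ∨ ¬B(z)))
The prefix is ∀w ∀u ∃v ∀x ∃z: 3 universal, 2 existential.

2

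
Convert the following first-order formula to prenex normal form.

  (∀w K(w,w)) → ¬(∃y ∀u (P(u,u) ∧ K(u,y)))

∃w ∀y ∃u (¬K(w,w) ∨ ¬P(u,u) ∨ ¬K(u,y))

First replace A → B with ¬A ∨ B.
  ¬(∀w K(w,w)) ∨ ¬(∃y ∀u (P(u,u) ∧ K(u,y)))
Move each ¬ inward, flipping quantifiers it crosses:
  (∃w ¬K(w,w)) ∨ (∀y ∃u (¬P(u,u) ∨ ¬K(u,y)))
Finally move all quantifiers to the prefix:
  ∃w ∀y ∃u (¬K(w,w) ∨ ¬P(u,u) ∨ ¬K(u,y))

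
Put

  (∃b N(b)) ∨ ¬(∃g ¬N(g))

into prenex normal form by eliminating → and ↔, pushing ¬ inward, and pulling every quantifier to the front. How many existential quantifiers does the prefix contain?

Move each ¬ inward, flipping quantifiers it crosses:
  (∃b N(b)) ∨ (∀g N(g))
Extract every quantifier outward, since the variables are now distinct and don't occur free across branches:
  ∃b ∀g (N(b) ∨ N(g))
The prefix is ∃b ∀g: 1 universal, 1 existential.

1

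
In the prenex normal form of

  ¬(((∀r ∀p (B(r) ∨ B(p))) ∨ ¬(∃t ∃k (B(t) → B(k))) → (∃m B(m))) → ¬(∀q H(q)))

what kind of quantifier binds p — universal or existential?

Rewrite implications/biconditionals: A → B as ¬A ∨ B.
  ¬(¬(¬((∀r ∀p (B(r) ∨ B(p))) ∨ ¬(∃t ∃k (¬B(t) ∨ B(k)))) ∨ (∃m B(m))) ∨ ¬(∀q H(q)))
Drive negations inward (¬∀x A ≡ ∃x ¬A, ¬∃x A ≡ ∀x ¬A, De Morgan for ∧/∨):
  ((∃r ∃p (¬B(r) ∧ ¬B(p))) ∧ (∃t ∃k (¬B(t) ∨ B(k))) ∨ (∃m B(m))) ∧ (∀q H(q))
All bound variables are already distinct, so no renaming is needed.
Extract every quantifier outward, since the variables are now distinct and don't occur free across branches:
  ∃r ∃p ∃t ∃k ∃m ∀q ((¬B(r) ∧ ¬B(p) ∧ (¬B(t) ∨ B(k)) ∨ B(m)) ∧ H(q))
The quantifier ∀p sits under an odd number of negations (counting the antecedent side of each →), so it flips to ∃p.

existential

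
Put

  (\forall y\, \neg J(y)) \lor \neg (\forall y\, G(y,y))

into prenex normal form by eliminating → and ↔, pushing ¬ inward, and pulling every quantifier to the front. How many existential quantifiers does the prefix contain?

1

Push ¬ through the quantifiers and connectives to reach negation normal form:
  (\forall y\, \neg J(y)) \lor (\exists y\, \neg G(y,y))
Standardize variables apart so no two quantifiers bind the same name: y↦b.
  (\forall y\, \neg J(y)) \lor (\exists b\, \neg G(b,b))
Finally move all quantifiers to the prefix:
  \forall y\, \exists b\, (\neg J(y) \lor \neg G(b,b))
The prefix is \forall y \exists b: 1 universal, 1 existential.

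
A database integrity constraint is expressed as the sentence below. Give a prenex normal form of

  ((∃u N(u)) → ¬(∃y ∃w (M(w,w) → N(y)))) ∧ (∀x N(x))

Rewrite implications/biconditionals: A → B as ¬A ∨ B.
  (¬(∃u N(u)) ∨ ¬(∃y ∃w (¬M(w,w) ∨ N(y)))) ∧ (∀x N(x))
Drive negations inward (¬∀x A ≡ ∃x ¬A, ¬∃x A ≡ ∀x ¬A, De Morgan for ∧/∨):
  ((∀u ¬N(u)) ∨ (∀y ∀w (M(w,w) ∧ ¬N(y)))) ∧ (∀x N(x))
All bound variables are already distinct, so no renaming is needed.
Finally move all quantifiers to the prefix:
  ∀u ∀y ∀w ∀x ((¬N(u) ∨ M(w,w) ∧ ¬N(y)) ∧ N(x))

∀u ∀y ∀w ∀x ((¬N(u) ∨ M(w,w) ∧ ¬N(y)) ∧ N(x))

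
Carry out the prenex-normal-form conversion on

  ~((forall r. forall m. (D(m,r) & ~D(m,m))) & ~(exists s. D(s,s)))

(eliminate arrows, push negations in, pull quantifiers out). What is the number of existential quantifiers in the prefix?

Drive negations inward (¬∀x A ≡ ∃x ¬A, ¬∃x A ≡ ∀x ¬A, De Morgan for ∧/∨):
  (exists r. exists m. (~D(m,r) | D(m,m))) | (exists s. D(s,s))
All bound variables are already distinct, so no renaming is needed.
Pull the quantifiers to the front (each side's bound variable is not free in the other side):
  exists r. exists m. exists s. (~D(m,r) | D(m,m) | D(s,s))
The prefix is exists r exists m exists s: 0 universal, 3 existential.

3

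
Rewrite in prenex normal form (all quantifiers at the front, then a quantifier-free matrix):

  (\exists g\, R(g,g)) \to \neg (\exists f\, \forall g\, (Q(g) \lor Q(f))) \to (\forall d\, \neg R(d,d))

Rewrite implications/biconditionals: A → B as ¬A ∨ B.
  \neg (\exists g\, R(g,g)) \lor \neg \neg (\exists f\, \forall g\, (Q(g) \lor Q(f))) \lor (\forall d\, \neg R(d,d))
Move each ¬ inward, flipping quantifiers it crosses:
  (\forall g\, \neg R(g,g)) \lor (\exists f\, \forall g\, (Q(g) \lor Q(f))) \lor (\forall d\, \neg R(d,d))
Give each quantifier a distinct variable: g↦p.
  (\forall g\, \neg R(g,g)) \lor (\exists f\, \forall p\, (Q(p) \lor Q(f))) \lor (\forall d\, \neg R(d,d))
Finally move all quantifiers to the prefix:
  \forall g\, \exists f\, \forall p\, \forall d\, (\neg R(g,g) \lor Q(p) \lor Q(f) \lor \neg R(d,d))

\forall g\, \exists f\, \forall p\, \forall d\, (\neg R(g,g) \lor Q(p) \lor Q(f) \lor \neg R(d,d))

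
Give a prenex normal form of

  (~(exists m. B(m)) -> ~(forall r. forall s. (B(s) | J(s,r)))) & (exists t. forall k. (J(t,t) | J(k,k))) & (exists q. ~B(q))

First replace A → B with ¬A ∨ B.
  (~~(exists m. B(m)) | ~(forall r. forall s. (B(s) | J(s,r)))) & (exists t. forall k. (J(t,t) | J(k,k))) & (exists q. ~B(q))
Push ¬ through the quantifiers and connectives to reach negation normal form:
  ((exists m. B(m)) | (exists r. exists s. (~B(s) & ~J(s,r)))) & (exists t. forall k. (J(t,t) | J(k,k))) & (exists q. ~B(q))
All bound variables are already distinct, so no renaming is needed.
Extract every quantifier outward, since the variables are now distinct and don't occur free across branches:
  exists m. exists r. exists s. exists t. forall k. exists q. ((B(m) | ~B(s) & ~J(s,r)) & (J(t,t) | J(k,k)) & ~B(q))

exists m. exists r. exists s. exists t. forall k. exists q. ((B(m) | ~B(s) & ~J(s,r)) & (J(t,t) | J(k,k)) & ~B(q))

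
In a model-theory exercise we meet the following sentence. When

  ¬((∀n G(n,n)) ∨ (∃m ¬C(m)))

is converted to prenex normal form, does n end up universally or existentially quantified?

Push ¬ through the quantifiers and connectives to reach negation normal form:
  (∃n ¬G(n,n)) ∧ (∀m C(m))
All bound variables are already distinct, so no renaming is needed.
Pull the quantifiers to the front (each side's bound variable is not free in the other side):
  ∃n ∀m (¬G(n,n) ∧ C(m))
The quantifier ∀n sits under an odd number of negations, so it flips to ∃n.

existential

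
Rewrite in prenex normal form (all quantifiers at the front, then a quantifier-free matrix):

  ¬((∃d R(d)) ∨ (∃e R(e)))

∀d ∀e (¬R(d) ∧ ¬R(e))

Push ¬ through the quantifiers and connectives to reach negation normal form:
  (∀d ¬R(d)) ∧ (∀e ¬R(e))
Extract every quantifier outward, since the variables are now distinct and don't occur free across branches:
  ∀d ∀e (¬R(d) ∧ ¬R(e))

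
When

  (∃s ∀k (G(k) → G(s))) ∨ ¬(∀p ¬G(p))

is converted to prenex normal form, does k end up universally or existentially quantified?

universal

Rewrite implications/biconditionals: A → B as ¬A ∨ B.
  (∃s ∀k (¬G(k) ∨ G(s))) ∨ ¬(∀p ¬G(p))
Drive negations inward (¬∀x A ≡ ∃x ¬A, ¬∃x A ≡ ∀x ¬A, De Morgan for ∧/∨):
  (∃s ∀k (¬G(k) ∨ G(s))) ∨ (∃p G(p))
Extract every quantifier outward, since the variables are now distinct and don't occur free across branches:
  ∃s ∀k ∃p (¬G(k) ∨ G(s) ∨ G(p))
The quantifier ∀k sits under an even number of negations (counting the antecedent side of each →), so it remains universal.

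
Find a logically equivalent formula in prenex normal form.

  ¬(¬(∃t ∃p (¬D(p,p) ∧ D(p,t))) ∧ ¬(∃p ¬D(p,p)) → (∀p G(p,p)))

∀t ∀p ∀c ∃r ((D(p,p) ∨ ¬D(p,t)) ∧ D(c,c) ∧ ¬G(r,r))

Rewrite implications/biconditionals: A → B as ¬A ∨ B.
  ¬(¬(¬(∃t ∃p (¬D(p,p) ∧ D(p,t))) ∧ ¬(∃p ¬D(p,p))) ∨ (∀p G(p,p)))
Move each ¬ inward, flipping quantifiers it crosses:
  (∀t ∀p (D(p,p) ∨ ¬D(p,t))) ∧ (∀p D(p,p)) ∧ (∃p ¬G(p,p))
Rename bound variables to avoid capture: p↦c, p↦r.
  (∀t ∀p (D(p,p) ∨ ¬D(p,t))) ∧ (∀c D(c,c)) ∧ (∃r ¬G(r,r))
Extract every quantifier outward, since the variables are now distinct and don't occur free across branches:
  ∀t ∀p ∀c ∃r ((D(p,p) ∨ ¬D(p,t)) ∧ D(c,c) ∧ ¬G(r,r))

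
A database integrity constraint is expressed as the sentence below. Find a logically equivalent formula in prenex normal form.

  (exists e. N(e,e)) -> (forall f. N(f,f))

First replace A → B with ¬A ∨ B.
  ~(exists e. N(e,e)) | (forall f. N(f,f))
Move each ¬ inward, flipping quantifiers it crosses:
  (forall e. ~N(e,e)) | (forall f. N(f,f))
All bound variables are already distinct, so no renaming is needed.
Finally move all quantifiers to the prefix:
  forall e. forall f. (~N(e,e) | N(f,f))

forall e. forall f. (~N(e,e) | N(f,f))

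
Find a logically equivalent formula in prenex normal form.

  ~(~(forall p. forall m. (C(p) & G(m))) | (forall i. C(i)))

Push ¬ through the quantifiers and connectives to reach negation normal form:
  (forall p. forall m. (C(p) & G(m))) & (exists i. ~C(i))
All bound variables are already distinct, so no renaming is needed.
Finally move all quantifiers to the prefix:
  forall p. forall m. exists i. (C(p) & G(m) & ~C(i))

forall p. forall m. exists i. (C(p) & G(m) & ~C(i))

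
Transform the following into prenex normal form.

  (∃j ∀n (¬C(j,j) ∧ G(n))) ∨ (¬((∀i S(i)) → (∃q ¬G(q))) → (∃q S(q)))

First replace A → B with ¬A ∨ B.
  (∃j ∀n (¬C(j,j) ∧ G(n))) ∨ ¬¬(¬(∀i S(i)) ∨ (∃q ¬G(q))) ∨ (∃q S(q))
Push ¬ through the quantifiers and connectives to reach negation normal form:
  (∃j ∀n (¬C(j,j) ∧ G(n))) ∨ (∃i ¬S(i)) ∨ (∃q ¬G(q)) ∨ (∃q S(q))
Rename bound variables to avoid capture: q↦c.
  (∃j ∀n (¬C(j,j) ∧ G(n))) ∨ (∃i ¬S(i)) ∨ (∃q ¬G(q)) ∨ (∃c S(c))
Finally move all quantifiers to the prefix:
  ∃j ∀n ∃i ∃q ∃c (¬C(j,j) ∧ G(n) ∨ ¬S(i) ∨ ¬G(q) ∨ S(c))

∃j ∀n ∃i ∃q ∃c (¬C(j,j) ∧ G(n) ∨ ¬S(i) ∨ ¬G(q) ∨ S(c))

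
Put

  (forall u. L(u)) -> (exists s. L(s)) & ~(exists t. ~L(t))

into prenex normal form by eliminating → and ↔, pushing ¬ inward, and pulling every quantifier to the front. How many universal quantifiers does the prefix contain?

Eliminate → and ↔ using ¬ and ∨.
  ~(forall u. L(u)) | (exists s. L(s)) & ~(exists t. ~L(t))
Drive negations inward (¬∀x A ≡ ∃x ¬A, ¬∃x A ≡ ∀x ¬A, De Morgan for ∧/∨):
  (exists u. ~L(u)) | (exists s. L(s)) & (forall t. L(t))
Finally move all quantifiers to the prefix:
  exists u. exists s. forall t. (~L(u) | L(s) & L(t))
The prefix is exists u exists s forall t: 1 universal, 2 existential.

1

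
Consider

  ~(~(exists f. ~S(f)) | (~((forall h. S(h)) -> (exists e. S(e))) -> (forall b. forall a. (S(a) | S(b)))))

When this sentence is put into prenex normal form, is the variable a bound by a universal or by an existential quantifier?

existential

Rewrite implications/biconditionals: A → B as ¬A ∨ B.
  ~(~(exists f. ~S(f)) | ~~(~(forall h. S(h)) | (exists e. S(e))) | (forall b. forall a. (S(a) | S(b))))
Drive negations inward (¬∀x A ≡ ∃x ¬A, ¬∃x A ≡ ∀x ¬A, De Morgan for ∧/∨):
  (exists f. ~S(f)) & (forall h. S(h)) & (forall e. ~S(e)) & (exists b. exists a. (~S(a) & ~S(b)))
All bound variables are already distinct, so no renaming is needed.
Extract every quantifier outward, since the variables are now distinct and don't occur free across branches:
  exists f. forall h. forall e. exists b. exists a. (~S(f) & S(h) & ~S(e) & ~S(a) & ~S(b))
The quantifier forall a sits under an odd number of negations (counting the antecedent side of each →), so it flips to exists a.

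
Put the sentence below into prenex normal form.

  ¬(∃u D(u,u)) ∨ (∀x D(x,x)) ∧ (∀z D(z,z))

∀u ∀x ∀z (¬D(u,u) ∨ D(x,x) ∧ D(z,z))

Drive negations inward (¬∀x A ≡ ∃x ¬A, ¬∃x A ≡ ∀x ¬A, De Morgan for ∧/∨):
  (∀u ¬D(u,u)) ∨ (∀x D(x,x)) ∧ (∀z D(z,z))
Pull the quantifiers to the front (each side's bound variable is not free in the other side):
  ∀u ∀x ∀z (¬D(u,u) ∨ D(x,x) ∧ D(z,z))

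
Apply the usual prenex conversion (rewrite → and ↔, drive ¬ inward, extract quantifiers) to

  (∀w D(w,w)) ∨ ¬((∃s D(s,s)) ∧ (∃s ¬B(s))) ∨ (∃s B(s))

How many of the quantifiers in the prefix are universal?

3

Push ¬ through the quantifiers and connectives to reach negation normal form:
  (∀w D(w,w)) ∨ (∀s ¬D(s,s)) ∨ (∀s B(s)) ∨ (∃s B(s))
Give each quantifier a distinct variable: s↦t, s↦v1.
  (∀w D(w,w)) ∨ (∀s ¬D(s,s)) ∨ (∀t B(t)) ∨ (∃v1 B(v1))
Finally move all quantifiers to the prefix:
  ∀w ∀s ∀t ∃v1 (D(w,w) ∨ ¬D(s,s) ∨ B(t) ∨ B(v1))
The prefix is ∀w ∀s ∀t ∃v1: 3 universal, 1 existential.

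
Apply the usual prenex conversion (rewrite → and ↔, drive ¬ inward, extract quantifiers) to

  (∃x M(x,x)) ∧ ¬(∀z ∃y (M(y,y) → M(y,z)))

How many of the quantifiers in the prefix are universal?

First replace A → B with ¬A ∨ B.
  (∃x M(x,x)) ∧ ¬(∀z ∃y (¬M(y,y) ∨ M(y,z)))
Push ¬ through the quantifiers and connectives to reach negation normal form:
  (∃x M(x,x)) ∧ (∃z ∀y (M(y,y) ∧ ¬M(y,z)))
Finally move all quantifiers to the prefix:
  ∃x ∃z ∀y (M(x,x) ∧ M(y,y) ∧ ¬M(y,z))
The prefix is ∃x ∃z ∀y: 1 universal, 2 existential.

1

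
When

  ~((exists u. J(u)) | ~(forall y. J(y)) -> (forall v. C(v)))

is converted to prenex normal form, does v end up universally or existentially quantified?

existential

First replace A → B with ¬A ∨ B.
  ~(~((exists u. J(u)) | ~(forall y. J(y))) | (forall v. C(v)))
Drive negations inward (¬∀x A ≡ ∃x ¬A, ¬∃x A ≡ ∀x ¬A, De Morgan for ∧/∨):
  ((exists u. J(u)) | (exists y. ~J(y))) & (exists v. ~C(v))
Extract every quantifier outward, since the variables are now distinct and don't occur free across branches:
  exists u. exists y. exists v. ((J(u) | ~J(y)) & ~C(v))
The quantifier forall v sits under an odd number of negations (counting the antecedent side of each →), so it flips to exists v.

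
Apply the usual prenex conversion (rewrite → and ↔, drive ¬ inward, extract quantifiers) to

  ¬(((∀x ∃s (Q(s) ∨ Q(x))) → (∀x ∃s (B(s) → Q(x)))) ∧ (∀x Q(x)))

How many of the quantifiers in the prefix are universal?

First replace A → B with ¬A ∨ B.
  ¬((¬(∀x ∃s (Q(s) ∨ Q(x))) ∨ (∀x ∃s (¬B(s) ∨ Q(x)))) ∧ (∀x Q(x)))
Push ¬ through the quantifiers and connectives to reach negation normal form:
  (∀x ∃s (Q(s) ∨ Q(x))) ∧ (∃x ∀s (B(s) ∧ ¬Q(x))) ∨ (∃x ¬Q(x))
Give each quantifier a distinct variable: x↦a, s↦t, x↦u.
  (∀x ∃s (Q(s) ∨ Q(x))) ∧ (∃a ∀t (B(t) ∧ ¬Q(a))) ∨ (∃u ¬Q(u))
Finally move all quantifiers to the prefix:
  ∀x ∃s ∃a ∀t ∃u ((Q(s) ∨ Q(x)) ∧ B(t) ∧ ¬Q(a) ∨ ¬Q(u))
The prefix is ∀x ∃s ∃a ∀t ∃u: 2 universal, 3 existential.

2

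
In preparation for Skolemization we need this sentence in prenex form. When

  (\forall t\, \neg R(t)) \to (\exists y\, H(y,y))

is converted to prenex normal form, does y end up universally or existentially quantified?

existential

Eliminate → and ↔ using ¬ and ∨.
  \neg (\forall t\, \neg R(t)) \lor (\exists y\, H(y,y))
Push ¬ through the quantifiers and connectives to reach negation normal form:
  (\exists t\, R(t)) \lor (\exists y\, H(y,y))
Finally move all quantifiers to the prefix:
  \exists t\, \exists y\, (R(t) \lor H(y,y))
The quantifier \exists y sits under an even number of negations (counting the antecedent side of each →), so it remains existential.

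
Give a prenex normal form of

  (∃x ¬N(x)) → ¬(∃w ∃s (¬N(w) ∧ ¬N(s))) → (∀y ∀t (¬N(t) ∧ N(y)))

First replace A → B with ¬A ∨ B.
  ¬(∃x ¬N(x)) ∨ ¬¬(∃w ∃s (¬N(w) ∧ ¬N(s))) ∨ (∀y ∀t (¬N(t) ∧ N(y)))
Drive negations inward (¬∀x A ≡ ∃x ¬A, ¬∃x A ≡ ∀x ¬A, De Morgan for ∧/∨):
  (∀x N(x)) ∨ (∃w ∃s (¬N(w) ∧ ¬N(s))) ∨ (∀y ∀t (¬N(t) ∧ N(y)))
All bound variables are already distinct, so no renaming is needed.
Finally move all quantifiers to the prefix:
  ∀x ∃w ∃s ∀y ∀t (N(x) ∨ ¬N(w) ∧ ¬N(s) ∨ ¬N(t) ∧ N(y))

∀x ∃w ∃s ∀y ∀t (N(x) ∨ ¬N(w) ∧ ¬N(s) ∨ ¬N(t) ∧ N(y))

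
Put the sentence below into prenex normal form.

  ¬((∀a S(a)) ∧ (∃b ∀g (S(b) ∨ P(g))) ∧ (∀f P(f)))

∃a ∀b ∃g ∃f (¬S(a) ∨ ¬S(b) ∧ ¬P(g) ∨ ¬P(f))

Move each ¬ inward, flipping quantifiers it crosses:
  (∃a ¬S(a)) ∨ (∀b ∃g (¬S(b) ∧ ¬P(g))) ∨ (∃f ¬P(f))
Pull the quantifiers to the front (each side's bound variable is not free in the other side):
  ∃a ∀b ∃g ∃f (¬S(a) ∨ ¬S(b) ∧ ¬P(g) ∨ ¬P(f))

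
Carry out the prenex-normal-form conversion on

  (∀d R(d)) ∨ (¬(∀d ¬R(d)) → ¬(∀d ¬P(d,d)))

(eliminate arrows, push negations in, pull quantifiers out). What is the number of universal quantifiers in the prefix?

2

Eliminate → and ↔ using ¬ and ∨.
  (∀d R(d)) ∨ ¬¬(∀d ¬R(d)) ∨ ¬(∀d ¬P(d,d))
Push ¬ through the quantifiers and connectives to reach negation normal form:
  (∀d R(d)) ∨ (∀d ¬R(d)) ∨ (∃d P(d,d))
Give each quantifier a distinct variable: d↦r, d↦x1.
  (∀d R(d)) ∨ (∀r ¬R(r)) ∨ (∃x1 P(x1,x1))
Pull the quantifiers to the front (each side's bound variable is not free in the other side):
  ∀d ∀r ∃x1 (R(d) ∨ ¬R(r) ∨ P(x1,x1))
The prefix is ∀d ∀r ∃x1: 2 universal, 1 existential.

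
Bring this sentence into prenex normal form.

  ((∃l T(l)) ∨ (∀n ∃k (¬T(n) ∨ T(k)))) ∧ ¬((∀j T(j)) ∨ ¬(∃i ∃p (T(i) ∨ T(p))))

Push ¬ through the quantifiers and connectives to reach negation normal form:
  ((∃l T(l)) ∨ (∀n ∃k (¬T(n) ∨ T(k)))) ∧ (∃j ¬T(j)) ∧ (∃i ∃p (T(i) ∨ T(p)))
Extract every quantifier outward, since the variables are now distinct and don't occur free across branches:
  ∃l ∀n ∃k ∃j ∃i ∃p ((T(l) ∨ ¬T(n) ∨ T(k)) ∧ ¬T(j) ∧ (T(i) ∨ T(p)))

∃l ∀n ∃k ∃j ∃i ∃p ((T(l) ∨ ¬T(n) ∨ T(k)) ∧ ¬T(j) ∧ (T(i) ∨ T(p)))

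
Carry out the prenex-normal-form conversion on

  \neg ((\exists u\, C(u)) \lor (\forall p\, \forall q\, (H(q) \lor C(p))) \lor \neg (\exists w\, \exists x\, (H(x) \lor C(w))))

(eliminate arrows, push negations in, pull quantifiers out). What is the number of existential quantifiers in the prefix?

4

Push ¬ through the quantifiers and connectives to reach negation normal form:
  (\forall u\, \neg C(u)) \land (\exists p\, \exists q\, (\neg H(q) \land \neg C(p))) \land (\exists w\, \exists x\, (H(x) \lor C(w)))
All bound variables are already distinct, so no renaming is needed.
Finally move all quantifiers to the prefix:
  \forall u\, \exists p\, \exists q\, \exists w\, \exists x\, (\neg C(u) \land \neg H(q) \land \neg C(p) \land (H(x) \lor C(w)))
The prefix is \forall u \exists p \exists q \exists w \exists x: 1 universal, 4 existential.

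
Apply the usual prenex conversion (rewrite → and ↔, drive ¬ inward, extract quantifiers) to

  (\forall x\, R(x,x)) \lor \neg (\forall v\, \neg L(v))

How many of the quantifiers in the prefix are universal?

Move each ¬ inward, flipping quantifiers it crosses:
  (\forall x\, R(x,x)) \lor (\exists v\, L(v))
Extract every quantifier outward, since the variables are now distinct and don't occur free across branches:
  \forall x\, \exists v\, (R(x,x) \lor L(v))
The prefix is \forall x \exists v: 1 universal, 1 existential.

1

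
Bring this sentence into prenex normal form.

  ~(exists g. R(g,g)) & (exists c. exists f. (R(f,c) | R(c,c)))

forall g. exists c. exists f. (~R(g,g) & (R(f,c) | R(c,c)))

Drive negations inward (¬∀x A ≡ ∃x ¬A, ¬∃x A ≡ ∀x ¬A, De Morgan for ∧/∨):
  (forall g. ~R(g,g)) & (exists c. exists f. (R(f,c) | R(c,c)))
All bound variables are already distinct, so no renaming is needed.
Extract every quantifier outward, since the variables are now distinct and don't occur free across branches:
  forall g. exists c. exists f. (~R(g,g) & (R(f,c) | R(c,c)))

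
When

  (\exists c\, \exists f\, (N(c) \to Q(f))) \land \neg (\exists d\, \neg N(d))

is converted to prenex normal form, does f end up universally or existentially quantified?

existential

Rewrite implications/biconditionals: A → B as ¬A ∨ B.
  (\exists c\, \exists f\, (\neg N(c) \lor Q(f))) \land \neg (\exists d\, \neg N(d))
Move each ¬ inward, flipping quantifiers it crosses:
  (\exists c\, \exists f\, (\neg N(c) \lor Q(f))) \land (\forall d\, N(d))
Extract every quantifier outward, since the variables are now distinct and don't occur free across branches:
  \exists c\, \exists f\, \forall d\, ((\neg N(c) \lor Q(f)) \land N(d))
The quantifier \exists f sits under an even number of negations (counting the antecedent side of each →), so it remains existential.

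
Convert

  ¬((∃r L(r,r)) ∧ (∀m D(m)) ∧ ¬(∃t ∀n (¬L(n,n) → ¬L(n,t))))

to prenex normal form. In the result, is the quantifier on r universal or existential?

universal

First replace A → B with ¬A ∨ B.
  ¬((∃r L(r,r)) ∧ (∀m D(m)) ∧ ¬(∃t ∀n (¬¬L(n,n) ∨ ¬L(n,t))))
Move each ¬ inward, flipping quantifiers it crosses:
  (∀r ¬L(r,r)) ∨ (∃m ¬D(m)) ∨ (∃t ∀n (L(n,n) ∨ ¬L(n,t)))
All bound variables are already distinct, so no renaming is needed.
Pull the quantifiers to the front (each side's bound variable is not free in the other side):
  ∀r ∃m ∃t ∀n (¬L(r,r) ∨ ¬D(m) ∨ L(n,n) ∨ ¬L(n,t))
The quantifier ∃r sits under an odd number of negations (counting the antecedent side of each →), so it flips to ∀r.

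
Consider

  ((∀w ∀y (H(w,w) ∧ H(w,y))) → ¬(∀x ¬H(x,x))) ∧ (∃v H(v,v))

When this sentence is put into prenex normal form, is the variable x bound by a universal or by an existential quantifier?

First replace A → B with ¬A ∨ B.
  (¬(∀w ∀y (H(w,w) ∧ H(w,y))) ∨ ¬(∀x ¬H(x,x))) ∧ (∃v H(v,v))
Move each ¬ inward, flipping quantifiers it crosses:
  ((∃w ∃y (¬H(w,w) ∨ ¬H(w,y))) ∨ (∃x H(x,x))) ∧ (∃v H(v,v))
All bound variables are already distinct, so no renaming is needed.
Finally move all quantifiers to the prefix:
  ∃w ∃y ∃x ∃v ((¬H(w,w) ∨ ¬H(w,y) ∨ H(x,x)) ∧ H(v,v))
The quantifier ∀x sits under an odd number of negations (counting the antecedent side of each →), so it flips to ∃x.

existential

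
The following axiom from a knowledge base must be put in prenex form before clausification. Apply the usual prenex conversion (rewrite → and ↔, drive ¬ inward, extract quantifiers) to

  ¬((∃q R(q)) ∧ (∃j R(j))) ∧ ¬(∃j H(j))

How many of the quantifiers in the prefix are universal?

3

Drive negations inward (¬∀x A ≡ ∃x ¬A, ¬∃x A ≡ ∀x ¬A, De Morgan for ∧/∨):
  ((∀q ¬R(q)) ∨ (∀j ¬R(j))) ∧ (∀j ¬H(j))
Rename bound variables to avoid capture: j↦x1.
  ((∀q ¬R(q)) ∨ (∀j ¬R(j))) ∧ (∀x1 ¬H(x1))
Pull the quantifiers to the front (each side's bound variable is not free in the other side):
  ∀q ∀j ∀x1 ((¬R(q) ∨ ¬R(j)) ∧ ¬H(x1))
The prefix is ∀q ∀j ∀x1: 3 universal, 0 existential.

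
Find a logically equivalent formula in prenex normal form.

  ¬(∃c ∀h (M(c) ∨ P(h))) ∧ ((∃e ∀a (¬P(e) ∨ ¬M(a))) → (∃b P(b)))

∀c ∃h ∀e ∃a ∃b (¬M(c) ∧ ¬P(h) ∧ (P(e) ∧ M(a) ∨ P(b)))

First replace A → B with ¬A ∨ B.
  ¬(∃c ∀h (M(c) ∨ P(h))) ∧ (¬(∃e ∀a (¬P(e) ∨ ¬M(a))) ∨ (∃b P(b)))
Move each ¬ inward, flipping quantifiers it crosses:
  (∀c ∃h (¬M(c) ∧ ¬P(h))) ∧ ((∀e ∃a (P(e) ∧ M(a))) ∨ (∃b P(b)))
All bound variables are already distinct, so no renaming is needed.
Pull the quantifiers to the front (each side's bound variable is not free in the other side):
  ∀c ∃h ∀e ∃a ∃b (¬M(c) ∧ ¬P(h) ∧ (P(e) ∧ M(a) ∨ P(b)))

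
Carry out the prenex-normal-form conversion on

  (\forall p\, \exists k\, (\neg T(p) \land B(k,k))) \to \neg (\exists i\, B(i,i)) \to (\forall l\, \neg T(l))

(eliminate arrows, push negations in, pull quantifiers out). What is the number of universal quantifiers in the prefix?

Rewrite implications/biconditionals: A → B as ¬A ∨ B.
  \neg (\forall p\, \exists k\, (\neg T(p) \land B(k,k))) \lor \neg \neg (\exists i\, B(i,i)) \lor (\forall l\, \neg T(l))
Move each ¬ inward, flipping quantifiers it crosses:
  (\exists p\, \forall k\, (T(p) \lor \neg B(k,k))) \lor (\exists i\, B(i,i)) \lor (\forall l\, \neg T(l))
All bound variables are already distinct, so no renaming is needed.
Finally move all quantifiers to the prefix:
  \exists p\, \forall k\, \exists i\, \forall l\, (T(p) \lor \neg B(k,k) \lor B(i,i) \lor \neg T(l))
The prefix is \exists p \forall k \exists i \forall l: 2 universal, 2 existential.

2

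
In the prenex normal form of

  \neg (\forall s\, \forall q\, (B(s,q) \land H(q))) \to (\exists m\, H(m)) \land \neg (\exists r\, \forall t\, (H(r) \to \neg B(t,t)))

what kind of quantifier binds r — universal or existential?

Rewrite implications/biconditionals: A → B as ¬A ∨ B.
  \neg \neg (\forall s\, \forall q\, (B(s,q) \land H(q))) \lor (\exists m\, H(m)) \land \neg (\exists r\, \forall t\, (\neg H(r) \lor \neg B(t,t)))
Push ¬ through the quantifiers and connectives to reach negation normal form:
  (\forall s\, \forall q\, (B(s,q) \land H(q))) \lor (\exists m\, H(m)) \land (\forall r\, \exists t\, (H(r) \land B(t,t)))
All bound variables are already distinct, so no renaming is needed.
Pull the quantifiers to the front (each side's bound variable is not free in the other side):
  \forall s\, \forall q\, \exists m\, \forall r\, \exists t\, (B(s,q) \land H(q) \lor H(m) \land H(r) \land B(t,t))
The quantifier \exists r sits under an odd number of negations (counting the antecedent side of each →), so it flips to \forall r.

universal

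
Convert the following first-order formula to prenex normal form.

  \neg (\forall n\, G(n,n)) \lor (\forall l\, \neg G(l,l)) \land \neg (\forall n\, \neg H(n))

\exists n\, \forall l\, \exists y\, (\neg G(n,n) \lor \neg G(l,l) \land H(y))

Drive negations inward (¬∀x A ≡ ∃x ¬A, ¬∃x A ≡ ∀x ¬A, De Morgan for ∧/∨):
  (\exists n\, \neg G(n,n)) \lor (\forall l\, \neg G(l,l)) \land (\exists n\, H(n))
Standardize variables apart so no two quantifiers bind the same name: n↦y.
  (\exists n\, \neg G(n,n)) \lor (\forall l\, \neg G(l,l)) \land (\exists y\, H(y))
Extract every quantifier outward, since the variables are now distinct and don't occur free across branches:
  \exists n\, \forall l\, \exists y\, (\neg G(n,n) \lor \neg G(l,l) \land H(y))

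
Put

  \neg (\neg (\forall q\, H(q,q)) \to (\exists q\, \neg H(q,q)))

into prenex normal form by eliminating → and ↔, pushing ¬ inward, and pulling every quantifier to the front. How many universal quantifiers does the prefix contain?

1

Eliminate → and ↔ using ¬ and ∨.
  \neg (\neg \neg (\forall q\, H(q,q)) \lor (\exists q\, \neg H(q,q)))
Move each ¬ inward, flipping quantifiers it crosses:
  (\exists q\, \neg H(q,q)) \land (\forall q\, H(q,q))
Standardize variables apart so no two quantifiers bind the same name: q↦y.
  (\exists q\, \neg H(q,q)) \land (\forall y\, H(y,y))
Finally move all quantifiers to the prefix:
  \exists q\, \forall y\, (\neg H(q,q) \land H(y,y))
The prefix is \exists q \forall y: 1 universal, 1 existential.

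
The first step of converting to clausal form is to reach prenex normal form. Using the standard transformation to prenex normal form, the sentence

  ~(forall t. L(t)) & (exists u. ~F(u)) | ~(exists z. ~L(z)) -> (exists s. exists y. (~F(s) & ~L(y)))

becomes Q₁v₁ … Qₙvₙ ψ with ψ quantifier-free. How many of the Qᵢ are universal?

2

Eliminate → and ↔ using ¬ and ∨.
  ~(~(forall t. L(t)) & (exists u. ~F(u)) | ~(exists z. ~L(z))) | (exists s. exists y. (~F(s) & ~L(y)))
Push ¬ through the quantifiers and connectives to reach negation normal form:
  ((forall t. L(t)) | (forall u. F(u))) & (exists z. ~L(z)) | (exists s. exists y. (~F(s) & ~L(y)))
All bound variables are already distinct, so no renaming is needed.
Extract every quantifier outward, since the variables are now distinct and don't occur free across branches:
  forall t. forall u. exists z. exists s. exists y. ((L(t) | F(u)) & ~L(z) | ~F(s) & ~L(y))
The prefix is forall t forall u exists z exists s exists y: 2 universal, 3 existential.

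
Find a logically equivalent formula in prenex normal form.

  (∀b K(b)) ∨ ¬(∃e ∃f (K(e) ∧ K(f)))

∀b ∀e ∀f (K(b) ∨ ¬K(e) ∨ ¬K(f))

Push ¬ through the quantifiers and connectives to reach negation normal form:
  (∀b K(b)) ∨ (∀e ∀f (¬K(e) ∨ ¬K(f)))
Finally move all quantifiers to the prefix:
  ∀b ∀e ∀f (K(b) ∨ ¬K(e) ∨ ¬K(f))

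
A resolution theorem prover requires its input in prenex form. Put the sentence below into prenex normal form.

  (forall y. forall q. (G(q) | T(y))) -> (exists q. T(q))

exists y. exists q. exists z1. (~G(q) & ~T(y) | T(z1))

First replace A → B with ¬A ∨ B.
  ~(forall y. forall q. (G(q) | T(y))) | (exists q. T(q))
Push ¬ through the quantifiers and connectives to reach negation normal form:
  (exists y. exists q. (~G(q) & ~T(y))) | (exists q. T(q))
Rename bound variables to avoid capture: q↦z1.
  (exists y. exists q. (~G(q) & ~T(y))) | (exists z1. T(z1))
Pull the quantifiers to the front (each side's bound variable is not free in the other side):
  exists y. exists q. exists z1. (~G(q) & ~T(y) | T(z1))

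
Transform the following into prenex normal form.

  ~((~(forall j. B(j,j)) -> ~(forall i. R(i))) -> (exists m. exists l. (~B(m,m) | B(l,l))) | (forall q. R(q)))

Eliminate → and ↔ using ¬ and ∨.
  ~(~(~~(forall j. B(j,j)) | ~(forall i. R(i))) | (exists m. exists l. (~B(m,m) | B(l,l))) | (forall q. R(q)))
Move each ¬ inward, flipping quantifiers it crosses:
  ((forall j. B(j,j)) | (exists i. ~R(i))) & (forall m. forall l. (B(m,m) & ~B(l,l))) & (exists q. ~R(q))
All bound variables are already distinct, so no renaming is needed.
Pull the quantifiers to the front (each side's bound variable is not free in the other side):
  forall j. exists i. forall m. forall l. exists q. ((B(j,j) | ~R(i)) & B(m,m) & ~B(l,l) & ~R(q))

forall j. exists i. forall m. forall l. exists q. ((B(j,j) | ~R(i)) & B(m,m) & ~B(l,l) & ~R(q))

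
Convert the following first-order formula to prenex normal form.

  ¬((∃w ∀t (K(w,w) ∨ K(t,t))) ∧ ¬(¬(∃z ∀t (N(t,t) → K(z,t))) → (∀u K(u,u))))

∀w ∃t ∃z ∀v ∀u (¬K(w,w) ∧ ¬K(t,t) ∨ ¬N(v,v) ∨ K(z,v) ∨ K(u,u))

Rewrite implications/biconditionals: A → B as ¬A ∨ B.
  ¬((∃w ∀t (K(w,w) ∨ K(t,t))) ∧ ¬(¬¬(∃z ∀t (¬N(t,t) ∨ K(z,t))) ∨ (∀u K(u,u))))
Push ¬ through the quantifiers and connectives to reach negation normal form:
  (∀w ∃t (¬K(w,w) ∧ ¬K(t,t))) ∨ (∃z ∀t (¬N(t,t) ∨ K(z,t))) ∨ (∀u K(u,u))
Rename bound variables to avoid capture: t↦v.
  (∀w ∃t (¬K(w,w) ∧ ¬K(t,t))) ∨ (∃z ∀v (¬N(v,v) ∨ K(z,v))) ∨ (∀u K(u,u))
Extract every quantifier outward, since the variables are now distinct and don't occur free across branches:
  ∀w ∃t ∃z ∀v ∀u (¬K(w,w) ∧ ¬K(t,t) ∨ ¬N(v,v) ∨ K(z,v) ∨ K(u,u))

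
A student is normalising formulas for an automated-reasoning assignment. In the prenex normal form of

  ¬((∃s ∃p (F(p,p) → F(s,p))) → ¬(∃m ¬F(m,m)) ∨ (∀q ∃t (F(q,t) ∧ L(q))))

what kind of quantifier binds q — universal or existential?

existential

Eliminate → and ↔ using ¬ and ∨.
  ¬(¬(∃s ∃p (¬F(p,p) ∨ F(s,p))) ∨ ¬(∃m ¬F(m,m)) ∨ (∀q ∃t (F(q,t) ∧ L(q))))
Drive negations inward (¬∀x A ≡ ∃x ¬A, ¬∃x A ≡ ∀x ¬A, De Morgan for ∧/∨):
  (∃s ∃p (¬F(p,p) ∨ F(s,p))) ∧ (∃m ¬F(m,m)) ∧ (∃q ∀t (¬F(q,t) ∨ ¬L(q)))
All bound variables are already distinct, so no renaming is needed.
Pull the quantifiers to the front (each side's bound variable is not free in the other side):
  ∃s ∃p ∃m ∃q ∀t ((¬F(p,p) ∨ F(s,p)) ∧ ¬F(m,m) ∧ (¬F(q,t) ∨ ¬L(q)))
The quantifier ∀q sits under an odd number of negations (counting the antecedent side of each →), so it flips to ∃q.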